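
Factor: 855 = 3^2*5^1 * 19^1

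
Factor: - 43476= - 2^2*3^1 * 3623^1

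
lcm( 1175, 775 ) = 36425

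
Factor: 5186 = 2^1* 2593^1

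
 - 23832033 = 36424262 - 60256295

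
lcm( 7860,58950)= 117900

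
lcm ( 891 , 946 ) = 76626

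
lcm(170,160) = 2720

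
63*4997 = 314811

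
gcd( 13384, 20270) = 2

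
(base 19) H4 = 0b101000111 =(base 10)327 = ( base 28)bj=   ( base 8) 507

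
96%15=6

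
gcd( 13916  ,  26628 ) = 28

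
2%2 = 0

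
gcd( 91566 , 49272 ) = 6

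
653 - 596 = 57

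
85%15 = 10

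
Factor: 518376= 2^3*3^1*21599^1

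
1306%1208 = 98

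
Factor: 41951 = 7^1*13^1 *461^1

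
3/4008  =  1/1336 = 0.00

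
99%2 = 1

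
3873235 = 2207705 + 1665530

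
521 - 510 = 11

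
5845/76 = 5845/76=76.91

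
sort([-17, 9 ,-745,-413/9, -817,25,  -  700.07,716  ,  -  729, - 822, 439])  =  [ - 822, - 817,-745 , - 729,-700.07,-413/9, - 17  ,  9, 25,439, 716 ]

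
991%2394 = 991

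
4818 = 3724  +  1094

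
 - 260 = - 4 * 65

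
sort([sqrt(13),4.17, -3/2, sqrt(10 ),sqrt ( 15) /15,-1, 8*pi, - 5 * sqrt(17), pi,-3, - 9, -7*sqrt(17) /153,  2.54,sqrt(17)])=[  -  5*sqrt( 17), - 9, - 3,-3/2,-1, - 7*sqrt(17 )/153,  sqrt ( 15)/15, 2.54 , pi, sqrt(10),sqrt(13), sqrt( 17), 4.17,8 * pi]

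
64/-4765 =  - 1 + 4701/4765 = -  0.01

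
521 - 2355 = - 1834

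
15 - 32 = -17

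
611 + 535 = 1146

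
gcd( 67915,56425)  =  5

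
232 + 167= 399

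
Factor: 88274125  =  5^3*706193^1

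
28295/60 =5659/12 = 471.58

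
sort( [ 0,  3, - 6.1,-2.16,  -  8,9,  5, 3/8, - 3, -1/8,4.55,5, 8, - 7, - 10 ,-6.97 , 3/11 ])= [ - 10,-8, - 7,-6.97,- 6.1,  -  3, - 2.16, - 1/8, 0, 3/11,  3/8,3, 4.55, 5,  5, 8 , 9] 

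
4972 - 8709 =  - 3737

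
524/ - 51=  -11 + 37/51 = - 10.27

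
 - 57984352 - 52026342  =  -110010694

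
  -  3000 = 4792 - 7792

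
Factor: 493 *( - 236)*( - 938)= 109134424 =2^3*7^1*17^1*29^1*59^1*  67^1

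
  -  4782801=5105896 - 9888697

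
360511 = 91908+268603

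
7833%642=129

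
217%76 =65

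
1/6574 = 1/6574= 0.00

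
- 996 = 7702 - 8698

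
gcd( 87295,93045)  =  5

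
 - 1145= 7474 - 8619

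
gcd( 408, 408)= 408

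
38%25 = 13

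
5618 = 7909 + - 2291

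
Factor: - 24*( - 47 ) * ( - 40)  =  -45120  =  - 2^6 * 3^1*5^1*47^1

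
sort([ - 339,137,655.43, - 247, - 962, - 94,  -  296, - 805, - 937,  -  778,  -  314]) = [ - 962,  -  937, - 805,-778,-339,  -  314, - 296,-247, - 94,137,655.43 ]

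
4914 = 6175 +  - 1261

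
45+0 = 45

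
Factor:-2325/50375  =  -3^1*5^(-1 )*13^( - 1 )=   -  3/65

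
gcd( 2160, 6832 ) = 16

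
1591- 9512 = -7921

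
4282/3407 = 1 + 875/3407 = 1.26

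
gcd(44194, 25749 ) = 1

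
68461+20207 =88668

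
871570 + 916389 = 1787959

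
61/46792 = 61/46792 = 0.00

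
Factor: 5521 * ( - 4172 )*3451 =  - 79488995012  =  - 2^2 *7^2 *17^1 * 29^1*149^1*5521^1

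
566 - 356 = 210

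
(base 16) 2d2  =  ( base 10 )722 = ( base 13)437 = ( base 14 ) 398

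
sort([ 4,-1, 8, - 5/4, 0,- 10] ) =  [ - 10, - 5/4, - 1,  0,4,8 ] 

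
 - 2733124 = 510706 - 3243830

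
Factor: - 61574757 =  -3^1*1949^1*10531^1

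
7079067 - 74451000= -67371933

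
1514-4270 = -2756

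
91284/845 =108 +24/845=108.03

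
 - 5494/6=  - 2747/3 = - 915.67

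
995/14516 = 995/14516 = 0.07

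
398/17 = 23+ 7/17=23.41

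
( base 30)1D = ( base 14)31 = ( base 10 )43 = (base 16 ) 2b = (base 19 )25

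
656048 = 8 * 82006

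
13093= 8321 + 4772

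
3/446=3/446  =  0.01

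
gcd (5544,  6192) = 72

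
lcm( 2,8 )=8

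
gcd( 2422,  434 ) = 14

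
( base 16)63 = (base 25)3O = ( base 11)90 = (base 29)3C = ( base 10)99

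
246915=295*837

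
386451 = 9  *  42939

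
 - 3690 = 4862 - 8552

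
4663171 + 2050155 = 6713326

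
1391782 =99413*14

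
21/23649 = 7/7883 = 0.00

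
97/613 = 97/613 = 0.16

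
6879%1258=589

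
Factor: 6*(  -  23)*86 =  - 11868 = - 2^2*3^1*23^1*43^1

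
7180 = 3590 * 2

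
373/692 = 373/692= 0.54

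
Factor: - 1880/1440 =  - 2^( - 2) * 3^(-2)*47^1 = - 47/36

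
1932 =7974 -6042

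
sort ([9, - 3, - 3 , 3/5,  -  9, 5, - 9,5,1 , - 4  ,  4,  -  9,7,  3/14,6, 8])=[ - 9, - 9, -9, - 4, - 3, - 3,3/14, 3/5, 1,4,  5,5, 6,7, 8 , 9]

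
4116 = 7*588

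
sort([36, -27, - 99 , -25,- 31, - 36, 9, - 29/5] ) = [ - 99, - 36, - 31,-27, - 25, - 29/5, 9, 36 ]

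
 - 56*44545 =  - 2494520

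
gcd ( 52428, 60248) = 68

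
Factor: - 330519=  - 3^1*7^1*15739^1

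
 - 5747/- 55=5747/55  =  104.49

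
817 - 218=599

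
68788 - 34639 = 34149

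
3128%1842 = 1286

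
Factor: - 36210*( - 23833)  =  2^1*  3^1*5^1* 17^1*71^1 * 23833^1  =  862992930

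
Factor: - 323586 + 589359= 3^1 * 88591^1 = 265773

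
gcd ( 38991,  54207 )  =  951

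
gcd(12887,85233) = 1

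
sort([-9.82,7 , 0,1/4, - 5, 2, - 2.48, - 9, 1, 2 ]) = [ - 9.82, - 9,-5, - 2.48, 0,  1/4, 1, 2, 2, 7]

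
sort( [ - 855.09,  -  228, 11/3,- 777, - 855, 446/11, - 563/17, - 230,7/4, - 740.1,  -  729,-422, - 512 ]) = [-855.09, -855, - 777, - 740.1, - 729,-512, - 422, - 230, - 228,- 563/17, 7/4,11/3, 446/11 ] 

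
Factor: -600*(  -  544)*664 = 2^11*3^1 * 5^2*17^1 * 83^1=216729600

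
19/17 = 1+2/17 = 1.12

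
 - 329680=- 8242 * 40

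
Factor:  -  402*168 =  -  67536 = - 2^4*3^2 *7^1*67^1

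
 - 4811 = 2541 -7352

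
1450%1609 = 1450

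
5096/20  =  254 + 4/5 = 254.80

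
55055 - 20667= 34388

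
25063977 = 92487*271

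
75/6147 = 25/2049  =  0.01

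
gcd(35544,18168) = 24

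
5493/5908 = 5493/5908 = 0.93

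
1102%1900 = 1102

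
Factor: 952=2^3*7^1*17^1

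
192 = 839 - 647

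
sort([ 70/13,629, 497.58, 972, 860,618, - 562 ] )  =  [ - 562,70/13, 497.58, 618, 629, 860, 972]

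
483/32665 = 483/32665 = 0.01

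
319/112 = 319/112 =2.85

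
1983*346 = 686118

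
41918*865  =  36259070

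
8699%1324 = 755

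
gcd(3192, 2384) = 8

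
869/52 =869/52 = 16.71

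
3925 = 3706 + 219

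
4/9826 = 2/4913 = 0.00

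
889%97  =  16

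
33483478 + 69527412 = 103010890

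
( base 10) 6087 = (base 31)6ab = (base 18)10E3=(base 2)1011111000111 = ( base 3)22100110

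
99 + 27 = 126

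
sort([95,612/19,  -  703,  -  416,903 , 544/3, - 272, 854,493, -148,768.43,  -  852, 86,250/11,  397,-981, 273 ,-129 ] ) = [ - 981, - 852 , - 703, - 416, - 272, - 148,  -  129,250/11,612/19, 86, 95, 544/3, 273, 397,493, 768.43,854, 903]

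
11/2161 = 11/2161 =0.01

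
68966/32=2155 + 3/16 = 2155.19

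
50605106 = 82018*617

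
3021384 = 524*5766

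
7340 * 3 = 22020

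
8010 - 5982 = 2028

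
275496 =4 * 68874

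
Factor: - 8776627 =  - 31^1*283117^1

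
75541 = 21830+53711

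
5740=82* 70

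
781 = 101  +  680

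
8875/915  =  9 + 128/183  =  9.70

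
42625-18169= 24456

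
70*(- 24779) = -1734530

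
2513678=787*3194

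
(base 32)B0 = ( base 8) 540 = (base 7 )1012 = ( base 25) E2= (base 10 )352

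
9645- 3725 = 5920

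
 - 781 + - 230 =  - 1011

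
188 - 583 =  - 395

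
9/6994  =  9/6994 =0.00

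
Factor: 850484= 2^2 *89^1 * 2389^1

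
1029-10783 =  - 9754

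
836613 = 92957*9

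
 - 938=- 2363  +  1425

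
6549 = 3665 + 2884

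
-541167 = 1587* ( - 341 )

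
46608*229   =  10673232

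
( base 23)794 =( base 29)4IS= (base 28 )4RM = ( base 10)3914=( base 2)111101001010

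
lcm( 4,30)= 60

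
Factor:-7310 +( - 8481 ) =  - 15791^1 = - 15791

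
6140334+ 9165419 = 15305753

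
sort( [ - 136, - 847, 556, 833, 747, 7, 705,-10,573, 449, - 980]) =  [ - 980, - 847,- 136, - 10,7 , 449, 556, 573,705, 747, 833] 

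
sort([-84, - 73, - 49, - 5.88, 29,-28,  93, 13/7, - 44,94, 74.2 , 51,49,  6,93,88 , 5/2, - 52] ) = [ - 84, - 73, - 52, - 49, - 44, - 28, - 5.88,13/7,  5/2, 6, 29, 49,51,  74.2, 88, 93,93,94]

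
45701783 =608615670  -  562913887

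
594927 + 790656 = 1385583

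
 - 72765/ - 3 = 24255/1  =  24255.00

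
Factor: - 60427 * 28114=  - 2^1*14057^1*60427^1 = - 1698844678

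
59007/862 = 59007/862= 68.45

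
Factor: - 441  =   - 3^2*7^2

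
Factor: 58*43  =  2^1*29^1*43^1=   2494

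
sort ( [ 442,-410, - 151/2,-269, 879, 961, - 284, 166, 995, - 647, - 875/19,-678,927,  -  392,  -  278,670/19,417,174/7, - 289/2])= [-678, -647, - 410, - 392 , - 284, - 278, - 269, - 289/2,  -  151/2  , - 875/19,174/7, 670/19,166,417,442,879,927 , 961, 995 ] 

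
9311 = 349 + 8962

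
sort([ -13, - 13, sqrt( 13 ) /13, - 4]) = [ - 13, - 13 ,- 4, sqrt(13 )/13]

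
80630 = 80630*1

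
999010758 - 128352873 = 870657885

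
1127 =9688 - 8561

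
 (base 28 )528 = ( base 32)3sg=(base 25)699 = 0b111110010000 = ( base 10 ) 3984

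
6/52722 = 1/8787 = 0.00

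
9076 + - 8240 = 836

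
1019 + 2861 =3880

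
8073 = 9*897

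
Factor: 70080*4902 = 343532160 = 2^7*3^2*5^1*19^1*43^1 * 73^1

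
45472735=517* 87955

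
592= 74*8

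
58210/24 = 2425 + 5/12  =  2425.42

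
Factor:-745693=-13^1*19^1*3019^1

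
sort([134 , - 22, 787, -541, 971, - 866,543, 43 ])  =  [  -  866  , - 541, - 22,43, 134, 543,787,971]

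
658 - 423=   235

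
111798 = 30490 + 81308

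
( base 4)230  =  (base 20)24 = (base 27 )1h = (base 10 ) 44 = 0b101100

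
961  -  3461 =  - 2500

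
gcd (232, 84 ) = 4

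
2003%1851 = 152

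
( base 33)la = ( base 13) 421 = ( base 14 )383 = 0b1010111111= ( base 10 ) 703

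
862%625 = 237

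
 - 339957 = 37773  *( - 9 ) 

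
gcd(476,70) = 14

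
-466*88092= - 41050872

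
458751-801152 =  - 342401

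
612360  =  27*22680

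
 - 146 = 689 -835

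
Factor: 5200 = 2^4*5^2*13^1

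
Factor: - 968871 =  - 3^1*41^1*7877^1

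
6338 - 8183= - 1845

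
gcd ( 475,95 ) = 95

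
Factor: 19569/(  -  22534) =-2^(-1 )*3^1*11^1*19^( - 1)=- 33/38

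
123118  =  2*61559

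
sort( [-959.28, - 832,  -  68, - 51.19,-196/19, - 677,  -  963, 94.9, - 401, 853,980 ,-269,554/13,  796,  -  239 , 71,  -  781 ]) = [ - 963 ,-959.28, - 832, -781,-677, - 401, - 269, -239, - 68,-51.19,-196/19,554/13,71 , 94.9, 796, 853,  980 ] 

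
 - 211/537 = - 1 + 326/537 = -  0.39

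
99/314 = 99/314 = 0.32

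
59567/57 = 1045 + 2/57 = 1045.04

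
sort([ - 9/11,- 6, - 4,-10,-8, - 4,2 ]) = [-10, - 8, - 6, - 4,-4, - 9/11,2] 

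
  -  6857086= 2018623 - 8875709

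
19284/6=3214 = 3214.00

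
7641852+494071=8135923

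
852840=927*920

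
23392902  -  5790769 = 17602133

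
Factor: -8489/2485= - 5^( -1)*7^( - 1)* 13^1*71^( - 1)*653^1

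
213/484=213/484 = 0.44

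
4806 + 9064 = 13870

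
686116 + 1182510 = 1868626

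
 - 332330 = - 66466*5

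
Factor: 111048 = 2^3 * 3^1*7^1*661^1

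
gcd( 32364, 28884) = 348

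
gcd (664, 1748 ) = 4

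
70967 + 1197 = 72164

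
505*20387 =10295435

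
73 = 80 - 7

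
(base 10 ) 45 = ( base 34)1b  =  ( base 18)29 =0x2D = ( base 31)1E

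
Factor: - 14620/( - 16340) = 17/19= 17^1*19^( - 1 )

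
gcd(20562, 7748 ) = 298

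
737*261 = 192357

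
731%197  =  140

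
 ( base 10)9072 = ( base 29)amo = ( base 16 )2370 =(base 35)7E7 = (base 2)10001101110000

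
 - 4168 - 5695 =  - 9863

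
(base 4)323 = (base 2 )111011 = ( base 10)59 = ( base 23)2d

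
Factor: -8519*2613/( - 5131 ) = 3^1* 13^1*67^1  *733^( - 1)*1217^1 = 3180021/733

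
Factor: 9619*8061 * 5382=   2^1 * 3^3*13^1*23^1*2687^1*9619^1 = 417313600938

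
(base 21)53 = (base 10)108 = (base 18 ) 60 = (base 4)1230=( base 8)154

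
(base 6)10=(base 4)12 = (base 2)110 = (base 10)6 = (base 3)20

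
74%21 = 11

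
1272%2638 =1272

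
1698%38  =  26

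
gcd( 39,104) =13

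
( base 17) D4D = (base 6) 25434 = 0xefe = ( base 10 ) 3838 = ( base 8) 7376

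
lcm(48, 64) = 192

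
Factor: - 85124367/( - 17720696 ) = 2^( - 3 )*3^2 * 7^(  -  1)*29^1*67^( - 1 )*4723^(- 1) * 326147^1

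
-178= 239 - 417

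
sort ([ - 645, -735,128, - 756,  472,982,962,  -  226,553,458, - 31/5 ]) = [ - 756, - 735,-645, - 226, - 31/5, 128,458, 472, 553, 962,982]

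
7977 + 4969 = 12946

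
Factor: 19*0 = 0^1 = 0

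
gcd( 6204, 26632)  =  4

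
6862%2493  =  1876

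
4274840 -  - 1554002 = 5828842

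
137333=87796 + 49537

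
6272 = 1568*4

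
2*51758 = 103516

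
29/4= 7+1/4 = 7.25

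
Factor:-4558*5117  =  - 23323286= - 2^1*7^1*17^1 * 43^2*53^1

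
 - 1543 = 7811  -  9354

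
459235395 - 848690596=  - 389455201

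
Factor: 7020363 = 3^1*7^1*109^1*3067^1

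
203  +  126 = 329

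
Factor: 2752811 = 2752811^1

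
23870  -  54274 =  - 30404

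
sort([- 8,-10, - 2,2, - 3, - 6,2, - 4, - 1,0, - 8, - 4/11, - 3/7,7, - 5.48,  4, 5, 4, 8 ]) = [ - 10, - 8, - 8, -6,  -  5.48, - 4,-3, - 2, - 1,- 3/7, - 4/11,0, 2,2 , 4,  4,5,7,8 ] 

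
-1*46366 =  - 46366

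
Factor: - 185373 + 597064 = 411691= 7^1*103^1*571^1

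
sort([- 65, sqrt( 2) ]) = [ - 65 , sqrt(2 )]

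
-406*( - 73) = 29638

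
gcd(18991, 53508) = 7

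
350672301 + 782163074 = 1132835375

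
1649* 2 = 3298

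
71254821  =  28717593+42537228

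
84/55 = 1 + 29/55 = 1.53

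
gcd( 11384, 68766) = 2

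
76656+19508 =96164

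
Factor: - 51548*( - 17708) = 2^4*7^2*19^1*233^1*263^1 = 912811984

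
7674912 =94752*81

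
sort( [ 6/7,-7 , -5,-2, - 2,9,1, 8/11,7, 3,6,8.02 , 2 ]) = [ - 7,  -  5,-2,- 2, 8/11,6/7,1,2, 3, 6 , 7,8.02,9] 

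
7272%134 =36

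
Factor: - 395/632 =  - 5/8 = -  2^( - 3)*5^1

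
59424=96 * 619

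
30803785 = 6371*4835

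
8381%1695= 1601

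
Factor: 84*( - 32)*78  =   - 209664 = - 2^8*3^2*7^1*13^1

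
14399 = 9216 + 5183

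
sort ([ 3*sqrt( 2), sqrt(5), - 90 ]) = [ - 90,  sqrt ( 5 ), 3*sqrt(2)]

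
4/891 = 4/891  =  0.00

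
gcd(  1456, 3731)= 91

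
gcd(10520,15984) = 8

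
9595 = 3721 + 5874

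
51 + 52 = 103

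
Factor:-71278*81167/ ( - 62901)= 2^1*3^( -2 )*23^1*29^( -1) * 157^1*227^1*241^(  -  1 )*3529^1 = 5785421426/62901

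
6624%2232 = 2160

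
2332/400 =583/100 = 5.83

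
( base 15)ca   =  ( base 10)190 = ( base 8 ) 276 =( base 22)8e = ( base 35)5F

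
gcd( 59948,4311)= 1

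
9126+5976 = 15102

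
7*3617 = 25319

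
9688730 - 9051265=637465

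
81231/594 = 136  +  149/198 =136.75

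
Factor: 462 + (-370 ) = 2^2*23^1 = 92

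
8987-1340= 7647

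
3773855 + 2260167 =6034022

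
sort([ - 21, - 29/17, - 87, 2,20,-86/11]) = [ - 87, - 21,-86/11, - 29/17,2, 20] 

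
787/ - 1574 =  - 1 + 1/2 = -0.50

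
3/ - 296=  - 3/296 = - 0.01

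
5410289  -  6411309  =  -1001020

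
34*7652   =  260168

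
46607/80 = 582 + 47/80 = 582.59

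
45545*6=273270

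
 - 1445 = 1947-3392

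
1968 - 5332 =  - 3364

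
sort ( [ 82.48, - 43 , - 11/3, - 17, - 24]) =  [ - 43, - 24, - 17, - 11/3, 82.48 ]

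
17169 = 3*5723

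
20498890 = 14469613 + 6029277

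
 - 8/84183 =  - 1 + 84175/84183=- 0.00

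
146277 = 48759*3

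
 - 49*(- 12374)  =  606326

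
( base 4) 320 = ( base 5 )211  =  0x38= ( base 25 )26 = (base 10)56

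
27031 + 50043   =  77074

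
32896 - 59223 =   -  26327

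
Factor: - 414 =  -2^1*3^2 * 23^1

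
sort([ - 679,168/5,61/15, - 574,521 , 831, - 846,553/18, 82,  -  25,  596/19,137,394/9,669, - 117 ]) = [ - 846,-679, -574, - 117, - 25,61/15,553/18,596/19,168/5 , 394/9,82,137 , 521, 669 , 831 ]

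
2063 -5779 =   -  3716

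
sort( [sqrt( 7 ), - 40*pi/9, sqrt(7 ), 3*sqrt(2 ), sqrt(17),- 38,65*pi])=[ - 38,-40*pi/9, sqrt(7 ),sqrt( 7 ),  sqrt(17 ) , 3*sqrt ( 2), 65*pi]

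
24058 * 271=6519718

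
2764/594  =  1382/297 = 4.65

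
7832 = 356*22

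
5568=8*696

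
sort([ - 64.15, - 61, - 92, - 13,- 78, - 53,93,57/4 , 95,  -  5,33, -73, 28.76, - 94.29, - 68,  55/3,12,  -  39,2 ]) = [-94.29,- 92,  -  78, - 73,  -  68,-64.15,- 61,  -  53,  -  39,-13,-5,2,12,57/4,55/3,28.76,  33, 93,95] 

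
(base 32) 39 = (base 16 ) 69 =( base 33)36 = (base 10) 105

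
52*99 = 5148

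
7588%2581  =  2426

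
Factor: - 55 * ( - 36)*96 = 2^7* 3^3*5^1 * 11^1 = 190080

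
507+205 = 712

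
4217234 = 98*43033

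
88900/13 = 6838  +  6/13 = 6838.46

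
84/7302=14/1217 = 0.01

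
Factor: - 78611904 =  - 2^6*3^3*7^1*67^1*97^1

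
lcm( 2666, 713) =61318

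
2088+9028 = 11116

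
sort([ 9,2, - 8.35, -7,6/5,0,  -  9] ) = [ - 9, - 8.35, - 7,0, 6/5, 2 , 9]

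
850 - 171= 679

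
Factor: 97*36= 3492 = 2^2*3^2*97^1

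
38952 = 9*4328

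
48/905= 48/905 = 0.05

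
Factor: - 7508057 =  - 7508057^1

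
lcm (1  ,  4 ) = 4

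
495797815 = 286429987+209367828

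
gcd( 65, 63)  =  1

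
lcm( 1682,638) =18502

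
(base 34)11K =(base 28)1F6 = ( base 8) 2272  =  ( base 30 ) 1aa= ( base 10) 1210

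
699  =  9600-8901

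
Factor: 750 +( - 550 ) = 2^3*5^2 =200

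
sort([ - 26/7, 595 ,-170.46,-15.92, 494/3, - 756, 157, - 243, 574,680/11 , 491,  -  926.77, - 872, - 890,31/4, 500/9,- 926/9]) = [ - 926.77 ,-890,  -  872, - 756, -243,-170.46,-926/9 , - 15.92, - 26/7,31/4, 500/9,680/11 , 157, 494/3, 491, 574 , 595]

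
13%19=13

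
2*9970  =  19940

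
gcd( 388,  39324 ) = 4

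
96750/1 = 96750 = 96750.00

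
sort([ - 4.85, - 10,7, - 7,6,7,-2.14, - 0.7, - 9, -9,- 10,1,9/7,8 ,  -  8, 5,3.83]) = [ - 10, - 10, - 9,-9, - 8, - 7, - 4.85, - 2.14,-0.7,1,9/7 , 3.83, 5,6 , 7,7,8]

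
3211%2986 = 225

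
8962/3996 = 2 + 485/1998=2.24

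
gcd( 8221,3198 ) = 1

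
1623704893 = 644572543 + 979132350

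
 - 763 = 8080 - 8843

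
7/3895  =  7/3895 = 0.00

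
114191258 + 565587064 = 679778322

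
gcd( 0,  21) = 21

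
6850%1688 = 98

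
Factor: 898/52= 2^( - 1)*13^( - 1 )*449^1 = 449/26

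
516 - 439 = 77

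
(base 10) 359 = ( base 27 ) D8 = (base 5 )2414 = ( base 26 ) DL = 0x167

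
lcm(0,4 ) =0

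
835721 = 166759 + 668962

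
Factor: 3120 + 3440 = 2^5*5^1*41^1 = 6560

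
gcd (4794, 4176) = 6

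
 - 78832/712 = - 111+25/89 = -110.72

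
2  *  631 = 1262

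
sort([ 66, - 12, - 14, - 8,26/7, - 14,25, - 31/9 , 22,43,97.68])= [ - 14, - 14, - 12  , - 8, - 31/9,26/7,22,25,43,66,97.68] 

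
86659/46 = 1883 + 41/46 = 1883.89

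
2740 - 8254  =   - 5514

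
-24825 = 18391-43216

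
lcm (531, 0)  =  0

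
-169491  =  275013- 444504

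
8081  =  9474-1393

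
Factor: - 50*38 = -1900 =- 2^2 *5^2*19^1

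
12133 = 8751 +3382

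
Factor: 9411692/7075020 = 3^( - 1 )*5^(-1)*23^1 * 102301^1*117917^( - 1) =2352923/1768755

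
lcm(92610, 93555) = 9168390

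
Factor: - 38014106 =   -  2^1 * 13^1 * 97^1*15073^1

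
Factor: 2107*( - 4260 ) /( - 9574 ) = 2^1*3^1*5^1*7^2*43^1*71^1*4787^( - 1 )= 4487910/4787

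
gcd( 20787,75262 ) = 1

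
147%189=147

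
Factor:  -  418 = -2^1*11^1*19^1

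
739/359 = 2 + 21/359 = 2.06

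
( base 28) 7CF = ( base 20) EBJ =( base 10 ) 5839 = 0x16CF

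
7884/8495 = 7884/8495 =0.93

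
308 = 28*11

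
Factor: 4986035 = 5^1*997207^1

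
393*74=29082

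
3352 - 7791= - 4439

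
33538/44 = 16769/22  =  762.23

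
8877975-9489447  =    -  611472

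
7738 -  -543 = 8281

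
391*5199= 2032809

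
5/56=5/56 = 0.09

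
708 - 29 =679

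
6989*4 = 27956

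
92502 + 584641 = 677143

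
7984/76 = 1996/19 = 105.05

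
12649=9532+3117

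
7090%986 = 188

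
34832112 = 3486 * 9992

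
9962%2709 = 1835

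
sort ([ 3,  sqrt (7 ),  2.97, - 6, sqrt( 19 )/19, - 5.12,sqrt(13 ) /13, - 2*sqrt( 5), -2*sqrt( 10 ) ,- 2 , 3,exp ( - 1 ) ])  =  [ - 2*sqrt(10),-6, - 5.12,- 2 *sqrt(5), - 2,sqrt( 19)/19,sqrt( 13) /13, exp( - 1),sqrt(7 ),2.97,3,3 ] 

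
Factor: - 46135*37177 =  - 5^1*7^1*47^1* 113^1*9227^1 = - 1715160895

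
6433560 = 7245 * 888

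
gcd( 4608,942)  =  6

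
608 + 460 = 1068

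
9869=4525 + 5344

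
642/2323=642/2323 = 0.28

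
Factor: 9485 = 5^1*7^1*271^1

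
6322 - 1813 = 4509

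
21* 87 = 1827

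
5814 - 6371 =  - 557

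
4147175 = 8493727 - 4346552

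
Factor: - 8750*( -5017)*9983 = 438241221250 =2^1*5^4*7^1*29^1*67^1*149^1*173^1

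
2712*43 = 116616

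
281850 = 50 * 5637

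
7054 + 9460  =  16514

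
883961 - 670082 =213879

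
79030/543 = 79030/543 = 145.54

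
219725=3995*55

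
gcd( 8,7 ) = 1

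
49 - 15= 34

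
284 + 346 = 630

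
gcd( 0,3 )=3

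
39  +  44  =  83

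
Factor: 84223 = 84223^1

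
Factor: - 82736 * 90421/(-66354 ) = 3740535928/33177 = 2^3*3^( - 1)*19^1*4759^1*5171^1 *11059^( - 1 ) 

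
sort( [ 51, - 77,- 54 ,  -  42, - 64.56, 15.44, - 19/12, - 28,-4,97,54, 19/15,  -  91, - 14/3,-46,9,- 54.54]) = [-91, - 77,-64.56,- 54.54,-54,  -  46,  -  42,-28, - 14/3, - 4, - 19/12, 19/15,9,15.44, 51, 54,97] 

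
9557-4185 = 5372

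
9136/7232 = 571/452= 1.26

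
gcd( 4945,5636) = 1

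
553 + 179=732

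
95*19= 1805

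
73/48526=73/48526= 0.00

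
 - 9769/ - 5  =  1953 + 4/5 = 1953.80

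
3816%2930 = 886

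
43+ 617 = 660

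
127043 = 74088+52955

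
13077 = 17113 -4036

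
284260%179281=104979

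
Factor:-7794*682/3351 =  - 1771836/1117 = -  2^2*3^1*11^1 *31^1 * 433^1*1117^(-1)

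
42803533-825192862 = -782389329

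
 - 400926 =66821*( - 6)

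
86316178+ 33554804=119870982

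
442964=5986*74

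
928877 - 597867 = 331010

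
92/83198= 46/41599 = 0.00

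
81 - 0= 81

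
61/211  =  61/211 =0.29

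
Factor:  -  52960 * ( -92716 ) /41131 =4910239360/41131 = 2^7 * 5^1*13^1*331^1*1783^1*41131^( - 1) 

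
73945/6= 12324 + 1/6 =12324.17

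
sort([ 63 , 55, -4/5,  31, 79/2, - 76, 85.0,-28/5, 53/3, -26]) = [-76, - 26, - 28/5, - 4/5, 53/3 , 31,79/2, 55, 63, 85.0] 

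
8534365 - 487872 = 8046493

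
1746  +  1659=3405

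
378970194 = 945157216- 566187022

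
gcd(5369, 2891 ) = 413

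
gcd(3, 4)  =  1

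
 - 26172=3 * ( - 8724)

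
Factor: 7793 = 7793^1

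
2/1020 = 1/510 = 0.00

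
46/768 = 23/384 = 0.06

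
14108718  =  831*16978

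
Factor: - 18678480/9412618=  - 9339240/4706309 = - 2^3*3^1*5^1*223^1*349^1*4706309^ ( - 1) 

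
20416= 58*352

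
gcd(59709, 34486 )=1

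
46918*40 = 1876720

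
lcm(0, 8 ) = 0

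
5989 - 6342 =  - 353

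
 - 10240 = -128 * 80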